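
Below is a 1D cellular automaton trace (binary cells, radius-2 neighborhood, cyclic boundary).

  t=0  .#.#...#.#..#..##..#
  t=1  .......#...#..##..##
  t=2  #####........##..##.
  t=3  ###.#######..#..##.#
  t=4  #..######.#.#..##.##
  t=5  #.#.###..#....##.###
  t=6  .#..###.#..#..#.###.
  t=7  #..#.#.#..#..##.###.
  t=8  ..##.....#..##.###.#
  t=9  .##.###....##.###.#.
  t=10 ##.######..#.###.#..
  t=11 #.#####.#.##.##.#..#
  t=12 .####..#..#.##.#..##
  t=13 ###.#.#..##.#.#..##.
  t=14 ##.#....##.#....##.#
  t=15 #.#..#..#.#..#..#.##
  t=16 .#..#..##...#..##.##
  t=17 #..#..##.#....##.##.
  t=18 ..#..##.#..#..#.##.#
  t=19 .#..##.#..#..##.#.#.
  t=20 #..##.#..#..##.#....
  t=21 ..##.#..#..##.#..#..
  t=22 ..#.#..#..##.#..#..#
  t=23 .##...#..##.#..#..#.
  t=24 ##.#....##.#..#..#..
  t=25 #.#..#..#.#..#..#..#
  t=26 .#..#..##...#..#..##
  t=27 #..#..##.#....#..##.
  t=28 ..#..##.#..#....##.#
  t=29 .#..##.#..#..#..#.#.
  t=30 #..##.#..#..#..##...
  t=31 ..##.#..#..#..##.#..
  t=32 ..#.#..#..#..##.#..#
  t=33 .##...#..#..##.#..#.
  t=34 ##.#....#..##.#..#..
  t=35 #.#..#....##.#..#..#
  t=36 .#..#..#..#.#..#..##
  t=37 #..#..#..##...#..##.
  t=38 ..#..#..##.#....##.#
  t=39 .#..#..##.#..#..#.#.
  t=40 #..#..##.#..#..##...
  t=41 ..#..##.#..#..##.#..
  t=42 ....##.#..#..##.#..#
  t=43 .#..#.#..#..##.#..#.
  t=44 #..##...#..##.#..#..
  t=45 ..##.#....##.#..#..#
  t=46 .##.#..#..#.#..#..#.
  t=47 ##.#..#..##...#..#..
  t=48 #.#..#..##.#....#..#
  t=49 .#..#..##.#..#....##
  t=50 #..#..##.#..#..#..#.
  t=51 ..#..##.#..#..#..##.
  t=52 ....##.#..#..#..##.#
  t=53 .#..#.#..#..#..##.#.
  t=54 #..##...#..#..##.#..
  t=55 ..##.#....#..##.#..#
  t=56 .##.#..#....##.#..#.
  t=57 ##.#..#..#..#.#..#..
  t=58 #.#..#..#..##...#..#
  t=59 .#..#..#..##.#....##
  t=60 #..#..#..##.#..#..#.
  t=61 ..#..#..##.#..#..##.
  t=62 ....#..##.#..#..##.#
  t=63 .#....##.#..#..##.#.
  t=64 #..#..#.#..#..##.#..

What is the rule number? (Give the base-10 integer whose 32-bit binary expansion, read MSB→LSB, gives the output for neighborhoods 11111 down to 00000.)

  #####|#  b31=1 t=2,i=2
  ####.|.  b30=0 t=2,i=3
  ###.#|.  b29=0 t=3,i=2
  ###..|#  b28=1 t=2,i=4
  ##.##|#  b27=1 t=2,i=19
  ##.#.|#  b26=1 t=4,i=9
  ##..#|.  b25=0 t=0,i=17
  ##...|#  b24=1 t=1,i=0
  #.###|#  b23=1 t=2,i=0
  #.##.|#  b22=1 t=11,i=10
  #.#.#|.  b21=0 t=0,i=1
  #.#..|.  b20=0 t=0,i=3
  #..##|#  b19=1 t=0,i=14
  #..#.|#  b18=1 t=0,i=11
  #...#|.  b17=0 t=0,i=5
  #....|#  b16=1 t=1,i=1
  .####|#  b15=1 t=2,i=1
  .###.|#  b14=1 t=4,i=19
  .##.#|.  b13=0 t=2,i=18
  .##..|.  b12=0 t=0,i=16
  .#.##|.  b11=0 t=5,i=3
  .#.#.|.  b10=0 t=0,i=0
  .#..#|.  b9=0 t=0,i=10
  .#...|.  b8=0 t=0,i=4
  ..###|.  b7=0 t=4,i=3
  ..##.|#  b6=1 t=0,i=15
  ..#.#|#  b5=1 t=0,i=7
  ..#..|.  b4=0 t=0,i=12
  ...##|.  b3=0 t=2,i=12
  ...#.|.  b2=0 t=0,i=6
  ....#|.  b1=0 t=1,i=5
  .....|#  b0=1 t=1,i=2
  bits 10011101110011011100000001100001 = 2647507041

2647507041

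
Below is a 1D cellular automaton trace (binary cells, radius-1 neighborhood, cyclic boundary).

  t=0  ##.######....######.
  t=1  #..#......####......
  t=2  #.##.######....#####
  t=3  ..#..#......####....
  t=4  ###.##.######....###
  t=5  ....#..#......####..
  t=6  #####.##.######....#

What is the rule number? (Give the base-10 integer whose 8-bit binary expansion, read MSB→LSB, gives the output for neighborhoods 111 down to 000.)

15

  ### -> .   bit 7 = 0  t=0,i=4
  ##. -> .   bit 6 = 0  t=0,i=1
  #.# -> .   bit 5 = 0  t=0,i=2
  #.. -> .   bit 4 = 0  t=0,i=9
  .## -> #   bit 3 = 1  t=0,i=0
  .#. -> #   bit 2 = 1  t=1,i=0
  ..# -> #   bit 1 = 1  t=0,i=12
  ... -> #   bit 0 = 1  t=0,i=10
  bits 00001111 = 15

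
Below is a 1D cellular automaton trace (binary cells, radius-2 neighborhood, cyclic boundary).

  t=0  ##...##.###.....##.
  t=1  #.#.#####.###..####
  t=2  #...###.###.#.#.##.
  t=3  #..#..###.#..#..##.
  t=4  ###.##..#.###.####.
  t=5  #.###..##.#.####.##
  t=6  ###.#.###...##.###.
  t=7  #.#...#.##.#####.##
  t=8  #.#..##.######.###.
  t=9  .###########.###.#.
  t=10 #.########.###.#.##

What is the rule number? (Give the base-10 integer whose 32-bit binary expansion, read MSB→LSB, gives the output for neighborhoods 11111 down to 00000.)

3118311020

  ##### -> #   bit 31 = 1  t=1,i=6
  ####. -> .   bit 30 = 0  t=1,i=7
  ###.# -> #   bit 29 = 1  t=1,i=0
  ###.. -> #   bit 28 = 1  t=0,i=10
  ##.## -> #   bit 27 = 1  t=0,i=7
  ##.#. -> .   bit 26 = 0  t=1,i=1
  ##..# -> .   bit 25 = 0  t=1,i=13
  ##... -> #   bit 24 = 1  t=0,i=2
  #.### -> #   bit 23 = 1  t=0,i=8
  #.##. -> #   bit 22 = 1  t=0,i=0
  #.#.# -> .   bit 21 = 0  t=1,i=2
  #.#.. -> #   bit 20 = 1  t=2,i=0
  #..## -> #   bit 19 = 1  t=1,i=14
  #..#. -> #   bit 18 = 1  t=3,i=2
  #...# -> .   bit 17 = 0  t=0,i=3
  #.... -> #   bit 16 = 1  t=0,i=12
  .#### -> #   bit 15 = 1  t=1,i=5
  .###. -> .   bit 14 = 0  t=0,i=9
  .##.# -> #   bit 13 = 1  t=0,i=6
  .##.. -> .   bit 12 = 0  t=0,i=1
  .#.## -> .   bit 11 = 0  t=1,i=3
  .#.#. -> #   bit 10 = 1  t=2,i=13
  .#..# -> #   bit 9 = 1  t=3,i=1
  .#... -> .   bit 8 = 0  t=2,i=1
  ..### -> .   bit 7 = 0  t=1,i=15
  ..##. -> #   bit 6 = 1  t=0,i=5
  ..#.# -> #   bit 5 = 1  t=4,i=8
  ..#.. -> .   bit 4 = 0  t=3,i=3
  ...## -> #   bit 3 = 1  t=0,i=4
  ...#. -> #   bit 2 = 1  t=7,i=5
  ....# -> .   bit 1 = 0  t=0,i=14
  ..... -> .   bit 0 = 0  t=0,i=13
  bits 10111001110111011010011001101100 = 3118311020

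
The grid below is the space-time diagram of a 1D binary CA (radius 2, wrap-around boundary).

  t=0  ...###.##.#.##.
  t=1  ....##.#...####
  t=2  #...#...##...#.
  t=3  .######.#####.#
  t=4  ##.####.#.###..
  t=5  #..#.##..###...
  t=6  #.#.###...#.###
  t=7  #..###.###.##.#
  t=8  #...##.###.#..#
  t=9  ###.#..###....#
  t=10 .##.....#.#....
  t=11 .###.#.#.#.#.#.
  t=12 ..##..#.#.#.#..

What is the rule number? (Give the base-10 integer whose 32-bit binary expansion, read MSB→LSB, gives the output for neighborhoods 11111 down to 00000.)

3787873621

  ##### -> #   bit 31 = 1  t=3,i=3
  ####. -> #   bit 30 = 1  t=1,i=13
  ###.# -> #   bit 29 = 1  t=0,i=5
  ###.. -> .   bit 28 = 0  t=1,i=14
  ##.## -> .   bit 27 = 0  t=0,i=6
  ##.#. -> .   bit 26 = 0  t=0,i=9
  ##..# -> .   bit 25 = 0  t=4,i=13
  ##... -> #   bit 24 = 1  t=0,i=14
  #.### -> #   bit 23 = 1  t=3,i=1
  #.##. -> #   bit 22 = 1  t=0,i=7
  #.#.# -> .   bit 21 = 0  t=0,i=10
  #.#.. -> .   bit 20 = 0  t=1,i=7
  #..## -> .   bit 19 = 0  t=4,i=14
  #..#. -> #   bit 18 = 1  t=5,i=2
  #...# -> #   bit 17 = 1  t=1,i=9
  #.... -> .   bit 16 = 0  t=0,i=0
  .#### -> .   bit 15 = 0  t=1,i=12
  .###. -> #   bit 14 = 1  t=0,i=4
  .##.# -> .   bit 13 = 0  t=0,i=8
  .##.. -> #   bit 12 = 1  t=0,i=13
  .#.## -> #   bit 11 = 1  t=0,i=11
  .#.#. -> #   bit 10 = 1  t=2,i=14
  .#..# -> .   bit 9 = 0  t=5,i=1
  .#... -> #   bit 8 = 1  t=1,i=8
  ..### -> .   bit 7 = 0  t=0,i=3
  ..##. -> #   bit 6 = 1  t=1,i=4
  ..#.# -> .   bit 5 = 0  t=2,i=13
  ..#.. -> #   bit 4 = 1  t=2,i=4
  ...## -> .   bit 3 = 0  t=0,i=2
  ...#. -> #   bit 2 = 1  t=2,i=3
  ....# -> .   bit 1 = 0  t=0,i=1
  ..... -> #   bit 0 = 1  t=10,i=5
  bits 11100001110001100101110101010101 = 3787873621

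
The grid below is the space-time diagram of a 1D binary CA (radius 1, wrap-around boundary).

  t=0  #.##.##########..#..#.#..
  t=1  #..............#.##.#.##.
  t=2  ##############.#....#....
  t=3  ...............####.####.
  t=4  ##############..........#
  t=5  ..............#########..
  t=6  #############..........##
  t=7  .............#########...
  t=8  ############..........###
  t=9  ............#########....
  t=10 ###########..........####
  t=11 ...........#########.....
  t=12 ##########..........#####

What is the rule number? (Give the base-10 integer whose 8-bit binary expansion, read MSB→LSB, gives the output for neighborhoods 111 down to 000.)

  ### -> .   bit 7 = 0  t=0,i=6
  ##. -> .   bit 6 = 0  t=0,i=3
  #.# -> .   bit 5 = 0  t=0,i=1
  #.. -> #   bit 4 = 1  t=0,i=15
  .## -> .   bit 3 = 0  t=0,i=2
  .#. -> #   bit 2 = 1  t=0,i=0
  ..# -> .   bit 1 = 0  t=0,i=16
  ... -> #   bit 0 = 1  t=1,i=2
  bits 00010101 = 21

21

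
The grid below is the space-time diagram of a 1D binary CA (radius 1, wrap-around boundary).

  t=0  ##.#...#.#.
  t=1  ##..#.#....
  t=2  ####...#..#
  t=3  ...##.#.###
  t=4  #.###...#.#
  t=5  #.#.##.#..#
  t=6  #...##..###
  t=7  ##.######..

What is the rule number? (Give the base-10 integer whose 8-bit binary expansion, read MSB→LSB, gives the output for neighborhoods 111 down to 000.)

  ### -> .   bit 7 = 0  t=2,i=0
  ##. -> #   bit 6 = 1  t=0,i=1
  #.# -> .   bit 5 = 0  t=0,i=2
  #.. -> #   bit 4 = 1  t=0,i=4
  .## -> #   bit 3 = 1  t=0,i=0
  .#. -> .   bit 2 = 0  t=0,i=3
  ..# -> #   bit 1 = 1  t=0,i=6
  ... -> .   bit 0 = 0  t=0,i=5
  bits 01011010 = 90

90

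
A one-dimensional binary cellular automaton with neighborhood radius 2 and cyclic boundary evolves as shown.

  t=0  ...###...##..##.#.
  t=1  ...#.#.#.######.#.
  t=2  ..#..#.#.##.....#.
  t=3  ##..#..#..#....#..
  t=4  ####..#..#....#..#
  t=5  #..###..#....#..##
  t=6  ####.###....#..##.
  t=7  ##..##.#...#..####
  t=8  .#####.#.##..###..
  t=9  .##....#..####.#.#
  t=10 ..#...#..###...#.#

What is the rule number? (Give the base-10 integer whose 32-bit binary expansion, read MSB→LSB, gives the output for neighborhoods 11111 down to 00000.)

448704708

  nb #####: next=.  (t=1,i=11, bit31=0)
  nb ####.: next=.  (t=1,i=13, bit30=0)
  nb ###.#: next=.  (t=1,i=14, bit29=0)
  nb ###..: next=#  (t=0,i=5, bit28=1)
  nb ##.##: next=#  (t=6,i=4, bit27=1)
  nb ##.#.: next=.  (t=0,i=15, bit26=0)
  nb ##..#: next=#  (t=0,i=11, bit25=1)
  nb ##...: next=.  (t=0,i=6, bit24=0)
  nb #.###: next=#  (t=1,i=9, bit23=1)
  nb #.##.: next=.  (t=2,i=9, bit22=0)
  nb #.#.#: next=#  (t=1,i=5, bit21=1)
  nb #.#..: next=#  (t=0,i=16, bit20=1)
  nb #..##: next=#  (t=0,i=12, bit19=1)
  nb #..#.: next=#  (t=2,i=4, bit18=1)
  nb #...#: next=#  (t=0,i=7, bit17=1)
  nb #....: next=.  (t=0,i=0, bit16=0)
  nb .####: next=#  (t=1,i=10, bit15=1)
  nb .###.: next=.  (t=0,i=4, bit14=0)
  nb .##.#: next=#  (t=0,i=14, bit13=1)
  nb .##..: next=#  (t=0,i=10, bit12=1)
  nb .#.##: next=.  (t=1,i=8, bit11=0)
  nb .#.#.: next=.  (t=1,i=4, bit10=0)
  nb .#..#: next=.  (t=2,i=3, bit9=0)
  nb .#...: next=.  (t=0,i=17, bit8=0)
  nb ..###: next=#  (t=0,i=3, bit7=1)
  nb ..##.: next=#  (t=0,i=9, bit6=1)
  nb ..#.#: next=.  (t=1,i=3, bit5=0)
  nb ..#..: next=.  (t=2,i=2, bit4=0)
  nb ...##: next=.  (t=0,i=2, bit3=0)
  nb ...#.: next=#  (t=1,i=2, bit2=1)
  nb ....#: next=.  (t=0,i=1, bit1=0)
  nb .....: next=.  (t=2,i=13, bit0=0)
  bits 00011010101111101011000011000100 = 448704708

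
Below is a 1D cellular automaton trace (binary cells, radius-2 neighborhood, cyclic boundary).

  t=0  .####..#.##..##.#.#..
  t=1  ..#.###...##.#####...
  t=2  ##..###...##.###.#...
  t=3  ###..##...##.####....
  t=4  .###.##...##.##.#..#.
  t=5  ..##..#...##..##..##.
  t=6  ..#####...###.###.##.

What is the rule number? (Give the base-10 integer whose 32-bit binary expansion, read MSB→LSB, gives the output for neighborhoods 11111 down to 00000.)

3064263766

  [31] ##### => #  t=1,i=15
  [30] ####. => .  t=0,i=3
  [29] ###.# => #  t=2,i=15
  [28] ###.. => #  t=0,i=4
  [27] ##.## => .  t=1,i=12
  [26] ##.#. => #  t=0,i=15
  [25] ##..# => #  t=0,i=5
  [24] ##... => .  t=1,i=7
  [23] #.### => #  t=1,i=4
  [22] #.##. => .  t=0,i=9
  [21] #.#.# => #  t=0,i=16
  [20] #.#.. => .  t=0,i=18
  [19] #..## => .  t=0,i=12
  [18] #..#. => #  t=0,i=6
  [17] #...# => .  t=0,i=20
  [16] #.... => .  t=1,i=19
  [15] .#### => #  t=0,i=2
  [14] .###. => #  t=1,i=5
  [13] .##.# => #  t=0,i=14
  [12] .##.. => #  t=0,i=10
  [11] .#.## => .  t=0,i=8
  [10] .#.#. => #  t=0,i=17
  [9] .#..# => .  t=4,i=17
  [8] .#... => .  t=0,i=19
  [7] ..### => .  t=0,i=1
  [6] ..##. => #  t=0,i=13
  [5] ..#.# => .  t=0,i=7
  [4] ..#.. => #  t=4,i=19
  [3] ...## => .  t=0,i=0
  [2] ...#. => #  t=1,i=1
  [1] ....# => #  t=1,i=0
  [0] ..... => .  t=1,i=20
  bits 10110110101001001111010001010110 = 3064263766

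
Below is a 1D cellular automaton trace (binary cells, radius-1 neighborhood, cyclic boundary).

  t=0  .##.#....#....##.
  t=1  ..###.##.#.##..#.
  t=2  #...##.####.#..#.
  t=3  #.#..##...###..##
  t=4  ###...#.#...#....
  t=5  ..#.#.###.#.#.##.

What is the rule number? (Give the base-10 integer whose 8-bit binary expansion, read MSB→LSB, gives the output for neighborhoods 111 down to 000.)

  ###|.  b7=0 t=1,i=3
  ##.|#  b6=1 t=0,i=2
  #.#|#  b5=1 t=0,i=3
  #..|.  b4=0 t=0,i=5
  .##|.  b3=0 t=0,i=1
  .#.|#  b2=1 t=0,i=4
  ..#|.  b1=0 t=0,i=0
  ...|#  b0=1 t=0,i=6
  bits 01100101 = 101

101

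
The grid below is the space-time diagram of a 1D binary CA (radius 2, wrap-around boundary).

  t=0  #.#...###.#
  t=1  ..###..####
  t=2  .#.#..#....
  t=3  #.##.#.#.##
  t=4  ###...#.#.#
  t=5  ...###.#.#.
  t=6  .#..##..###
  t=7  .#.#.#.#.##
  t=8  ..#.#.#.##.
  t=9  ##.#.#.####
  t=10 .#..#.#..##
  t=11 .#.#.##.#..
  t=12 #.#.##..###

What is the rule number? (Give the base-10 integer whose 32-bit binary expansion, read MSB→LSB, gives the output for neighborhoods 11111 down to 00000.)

  ##### -> #   bit 31 = 1  t=9,i=9
  ####. -> .   bit 30 = 0  t=1,i=9
  ###.# -> #   bit 29 = 1  t=0,i=8
  ###.. -> .   bit 28 = 0  t=1,i=4
  ##.## -> #   bit 27 = 1  t=0,i=9
  ##.#. -> .   bit 26 = 0  t=0,i=1
  ##..# -> .   bit 25 = 0  t=1,i=0
  ##... -> #   bit 24 = 1  t=4,i=3
  #.### -> .   bit 23 = 0  t=3,i=9
  #.##. -> #   bit 22 = 1  t=0,i=10
  #.#.# -> .   bit 21 = 0  t=3,i=5
  #.#.. -> #   bit 20 = 1  t=0,i=2
  #..## -> #   bit 19 = 1  t=1,i=1
  #..#. -> #   bit 18 = 1  t=2,i=5
  #...# -> #   bit 17 = 1  t=0,i=4
  #.... -> .   bit 16 = 0  t=2,i=8
  .#### -> .   bit 15 = 0  t=1,i=8
  .###. -> #   bit 14 = 1  t=0,i=7
  .##.# -> .   bit 13 = 0  t=0,i=0
  .##.. -> #   bit 12 = 1  t=6,i=5
  .#.## -> #   bit 11 = 1  t=3,i=8
  .#.#. -> #   bit 10 = 1  t=2,i=2
  .#..# -> .   bit 9 = 0  t=2,i=4
  .#... -> #   bit 8 = 1  t=0,i=3
  ..### -> .   bit 7 = 0  t=0,i=6
  ..##. -> .   bit 6 = 0  t=6,i=4
  ..#.# -> .   bit 5 = 0  t=2,i=1
  ..#.. -> .   bit 4 = 0  t=2,i=6
  ...## -> .   bit 3 = 0  t=0,i=5
  ...#. -> #   bit 2 = 1  t=2,i=0
  ....# -> #   bit 1 = 1  t=2,i=10
  ..... -> #   bit 0 = 1  t=2,i=9
  bits 10101001010111100101110100000111 = 2841533703

2841533703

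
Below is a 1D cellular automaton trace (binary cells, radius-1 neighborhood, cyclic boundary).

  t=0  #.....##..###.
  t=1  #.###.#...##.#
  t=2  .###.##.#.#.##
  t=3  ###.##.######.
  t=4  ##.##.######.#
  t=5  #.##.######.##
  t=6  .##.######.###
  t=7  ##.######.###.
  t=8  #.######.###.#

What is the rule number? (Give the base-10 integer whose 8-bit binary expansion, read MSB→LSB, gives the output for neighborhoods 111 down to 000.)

  ###|#  b7=1 t=0,i=11
  ##.|.  b6=0 t=0,i=7
  #.#|#  b5=1 t=0,i=13
  #..|.  b4=0 t=0,i=1
  .##|#  b3=1 t=0,i=6
  .#.|#  b2=1 t=0,i=0
  ..#|.  b1=0 t=0,i=5
  ...|#  b0=1 t=0,i=2
  bits 10101101 = 173

173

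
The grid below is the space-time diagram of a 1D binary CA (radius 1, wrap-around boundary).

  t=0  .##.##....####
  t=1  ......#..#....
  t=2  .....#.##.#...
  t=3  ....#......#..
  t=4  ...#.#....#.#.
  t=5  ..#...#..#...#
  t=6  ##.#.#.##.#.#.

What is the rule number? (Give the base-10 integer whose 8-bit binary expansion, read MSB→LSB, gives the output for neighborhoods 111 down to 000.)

18

  ###|.  b7=0 t=0,i=11
  ##.|.  b6=0 t=0,i=2
  #.#|.  b5=0 t=0,i=0
  #..|#  b4=1 t=0,i=6
  .##|.  b3=0 t=0,i=1
  .#.|.  b2=0 t=1,i=6
  ..#|#  b1=1 t=0,i=9
  ...|.  b0=0 t=0,i=7
  bits 00010010 = 18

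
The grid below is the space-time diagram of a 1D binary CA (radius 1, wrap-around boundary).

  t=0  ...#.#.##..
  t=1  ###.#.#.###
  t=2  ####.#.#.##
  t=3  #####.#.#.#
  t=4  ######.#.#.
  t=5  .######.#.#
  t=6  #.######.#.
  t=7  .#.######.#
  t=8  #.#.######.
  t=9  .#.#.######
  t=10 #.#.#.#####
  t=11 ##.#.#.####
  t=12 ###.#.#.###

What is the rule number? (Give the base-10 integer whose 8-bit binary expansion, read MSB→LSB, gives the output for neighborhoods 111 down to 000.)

  nb ###: next=#  (t=1,i=0, bit7=1)
  nb ##.: next=#  (t=0,i=8, bit6=1)
  nb #.#: next=#  (t=0,i=4, bit5=1)
  nb #..: next=#  (t=0,i=9, bit4=1)
  nb .##: next=.  (t=0,i=7, bit3=0)
  nb .#.: next=.  (t=0,i=3, bit2=0)
  nb ..#: next=#  (t=0,i=2, bit1=1)
  nb ...: next=#  (t=0,i=0, bit0=1)
  bits 11110011 = 243

243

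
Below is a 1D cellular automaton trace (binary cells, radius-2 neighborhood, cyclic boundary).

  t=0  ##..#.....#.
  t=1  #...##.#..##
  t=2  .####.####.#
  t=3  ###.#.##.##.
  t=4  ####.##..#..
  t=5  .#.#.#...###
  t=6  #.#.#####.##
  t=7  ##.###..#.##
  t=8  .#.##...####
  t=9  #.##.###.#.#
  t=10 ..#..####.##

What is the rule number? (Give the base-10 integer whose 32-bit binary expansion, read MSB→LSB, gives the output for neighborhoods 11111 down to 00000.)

  #####|.  b31=0 t=6,i=6
  ####.|.  b30=0 t=2,i=3
  ###.#|#  b29=1 t=2,i=4
  ###..|.  b28=0 t=1,i=0
  ##.##|.  b27=0 t=2,i=5
  ##.#.|#  b26=1 t=1,i=6
  ##..#|.  b25=0 t=0,i=2
  ##...|#  b24=1 t=1,i=1
  #.###|#  b23=1 t=2,i=1
  #.##.|#  b22=1 t=0,i=0
  #.#.#|.  b21=0 t=2,i=11
  #.#..|#  b20=1 t=1,i=7
  #..##|#  b19=1 t=1,i=9
  #..#.|.  b18=0 t=0,i=3
  #...#|#  b17=1 t=1,i=2
  #....|.  b16=0 t=0,i=6
  .####|#  b15=1 t=2,i=2
  .###.|#  b14=1 t=1,i=11
  .##.#|.  b13=0 t=1,i=5
  .##..|.  b12=0 t=0,i=1
  .#.##|#  b11=1 t=0,i=11
  .#.#.|#  b10=1 t=5,i=2
  .#..#|#  b9=1 t=1,i=8
  .#...|#  b8=1 t=0,i=5
  ..###|.  b7=0 t=1,i=10
  ..##.|#  b6=1 t=1,i=4
  ..#.#|#  b5=1 t=0,i=10
  ..#..|#  b4=1 t=0,i=4
  ...##|#  b3=1 t=1,i=3
  ...#.|.  b2=0 t=0,i=9
  ....#|.  b1=0 t=0,i=8
  .....|#  b0=1 t=0,i=7
  bits 00100101110110101100111101111001 = 635096953

635096953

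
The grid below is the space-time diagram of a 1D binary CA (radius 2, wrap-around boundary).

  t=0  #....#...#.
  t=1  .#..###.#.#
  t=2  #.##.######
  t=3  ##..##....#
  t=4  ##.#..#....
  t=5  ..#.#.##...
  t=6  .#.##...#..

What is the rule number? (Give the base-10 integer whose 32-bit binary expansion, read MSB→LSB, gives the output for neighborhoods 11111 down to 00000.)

  ##### -> .   bit 31 = 0  t=2,i=7
  ####. -> #   bit 30 = 1  t=2,i=10
  ###.# -> #   bit 29 = 1  t=1,i=6
  ###.. -> #   bit 28 = 1  t=3,i=1
  ##.## -> #   bit 27 = 1  t=2,i=1
  ##.#. -> #   bit 26 = 1  t=1,i=7
  ##..# -> .   bit 25 = 0  t=3,i=2
  ##... -> #   bit 24 = 1  t=3,i=6
  #.### -> #   bit 23 = 1  t=2,i=5
  #.##. -> .   bit 22 = 0  t=2,i=2
  #.#.# -> #   bit 21 = 1  t=1,i=8
  #.#.. -> .   bit 20 = 0  t=0,i=0
  #..## -> #   bit 19 = 1  t=1,i=3
  #..#. -> .   bit 18 = 0  t=4,i=5
  #...# -> .   bit 17 = 0  t=0,i=7
  #.... -> .   bit 16 = 0  t=0,i=2
  .#### -> .   bit 15 = 0  t=2,i=6
  .###. -> #   bit 14 = 1  t=1,i=5
  .##.# -> .   bit 13 = 0  t=2,i=3
  .##.. -> .   bit 12 = 0  t=3,i=5
  .#.## -> .   bit 11 = 0  t=5,i=5
  .#.#. -> #   bit 10 = 1  t=0,i=10
  .#..# -> #   bit 9 = 1  t=1,i=2
  .#... -> #   bit 8 = 1  t=0,i=1
  ..### -> .   bit 7 = 0  t=1,i=4
  ..##. -> .   bit 6 = 0  t=3,i=4
  ..#.# -> .   bit 5 = 0  t=0,i=9
  ..#.. -> #   bit 4 = 1  t=0,i=5
  ...## -> .   bit 3 = 0  t=3,i=9
  ...#. -> #   bit 2 = 1  t=0,i=4
  ....# -> .   bit 1 = 0  t=0,i=3
  ..... -> .   bit 0 = 0  t=5,i=10
  bits 01111101101010000100011100010100 = 2108180244

2108180244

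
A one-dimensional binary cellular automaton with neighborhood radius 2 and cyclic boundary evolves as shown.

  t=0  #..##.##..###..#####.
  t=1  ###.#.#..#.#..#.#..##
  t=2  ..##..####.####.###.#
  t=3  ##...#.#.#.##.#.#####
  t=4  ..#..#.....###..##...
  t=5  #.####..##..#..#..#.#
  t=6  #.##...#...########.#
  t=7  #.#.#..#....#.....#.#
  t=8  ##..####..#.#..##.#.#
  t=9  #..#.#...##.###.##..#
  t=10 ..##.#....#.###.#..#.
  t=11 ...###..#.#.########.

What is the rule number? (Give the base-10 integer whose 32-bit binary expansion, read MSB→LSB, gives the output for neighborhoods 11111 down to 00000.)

635232819

  [31] ##### => .  t=0,i=17
  [30] ####. => .  t=0,i=18
  [29] ###.# => #  t=0,i=19
  [28] ###.. => .  t=0,i=12
  [27] ##.## => .  t=0,i=5
  [26] ##.#. => #  t=0,i=20
  [25] ##..# => .  t=0,i=8
  [24] ##... => #  t=3,i=2
  [23] #.### => #  t=2,i=11
  [22] #.##. => #  t=0,i=6
  [21] #.#.# => .  t=1,i=4
  [20] #.#.. => #  t=0,i=0
  [19] #..## => #  t=0,i=2
  [18] #..#. => #  t=1,i=8
  [17] #...# => .  t=3,i=3
  [16] #.... => .  t=4,i=7
  [15] .#### => #  t=0,i=16
  [14] .###. => #  t=0,i=11
  [13] .##.# => #  t=0,i=4
  [12] .##.. => .  t=0,i=7
  [11] .#.## => .  t=3,i=10
  [10] .#.#. => .  t=1,i=5
  [9] .#..# => #  t=0,i=1
  [8] .#... => .  t=4,i=6
  [7] ..### => .  t=0,i=10
  [6] ..##. => .  t=0,i=3
  [5] ..#.# => #  t=1,i=9
  [4] ..#.. => #  t=4,i=2
  [3] ...## => .  t=4,i=10
  [2] ...#. => .  t=3,i=4
  [1] ....# => #  t=4,i=0
  [0] ..... => #  t=4,i=8
  bits 00100101110111001110001000110011 = 635232819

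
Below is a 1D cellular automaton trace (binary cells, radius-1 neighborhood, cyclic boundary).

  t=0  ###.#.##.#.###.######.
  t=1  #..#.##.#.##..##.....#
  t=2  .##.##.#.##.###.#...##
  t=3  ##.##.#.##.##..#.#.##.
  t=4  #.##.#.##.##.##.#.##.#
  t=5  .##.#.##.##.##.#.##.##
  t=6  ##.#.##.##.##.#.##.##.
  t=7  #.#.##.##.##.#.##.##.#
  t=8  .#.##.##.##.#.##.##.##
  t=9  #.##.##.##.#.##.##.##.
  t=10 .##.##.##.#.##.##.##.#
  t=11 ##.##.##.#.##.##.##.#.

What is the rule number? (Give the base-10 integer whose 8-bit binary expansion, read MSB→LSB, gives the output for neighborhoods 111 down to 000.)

  [7] ### => .  t=0,i=1
  [6] ##. => .  t=0,i=2
  [5] #.# => #  t=0,i=3
  [4] #.. => #  t=1,i=1
  [3] .## => #  t=0,i=0
  [2] .#. => .  t=0,i=4
  [1] ..# => #  t=1,i=2
  [0] ... => .  t=1,i=17
  bits 00111010 = 58

58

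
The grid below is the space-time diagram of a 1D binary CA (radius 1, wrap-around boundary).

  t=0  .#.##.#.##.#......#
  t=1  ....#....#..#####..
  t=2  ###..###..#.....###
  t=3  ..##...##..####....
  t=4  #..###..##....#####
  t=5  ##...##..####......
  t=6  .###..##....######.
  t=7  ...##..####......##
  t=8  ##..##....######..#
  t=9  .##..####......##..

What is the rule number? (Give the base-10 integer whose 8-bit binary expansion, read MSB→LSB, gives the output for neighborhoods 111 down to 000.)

  ### -> .   bit 7 = 0  t=1,i=13
  ##. -> #   bit 6 = 1  t=0,i=4
  #.# -> .   bit 5 = 0  t=0,i=0
  #.. -> #   bit 4 = 1  t=0,i=12
  .## -> .   bit 3 = 0  t=0,i=3
  .#. -> .   bit 2 = 0  t=0,i=1
  ..# -> .   bit 1 = 0  t=0,i=17
  ... -> #   bit 0 = 1  t=0,i=13
  bits 01010001 = 81

81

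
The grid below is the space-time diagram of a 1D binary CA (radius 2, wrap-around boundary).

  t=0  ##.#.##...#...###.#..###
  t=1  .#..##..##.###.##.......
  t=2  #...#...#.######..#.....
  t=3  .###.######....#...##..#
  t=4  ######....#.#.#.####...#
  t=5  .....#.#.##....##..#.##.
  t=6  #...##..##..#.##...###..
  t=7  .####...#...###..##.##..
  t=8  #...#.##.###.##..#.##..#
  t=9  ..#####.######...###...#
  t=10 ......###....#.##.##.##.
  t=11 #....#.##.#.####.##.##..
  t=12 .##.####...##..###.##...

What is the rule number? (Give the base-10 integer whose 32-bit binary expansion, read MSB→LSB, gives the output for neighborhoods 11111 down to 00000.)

  [31] ##### => .  t=0,i=23
  [30] ####. => .  t=0,i=0
  [29] ###.# => #  t=0,i=1
  [28] ###.. => #  t=2,i=15
  [27] ##.## => #  t=1,i=10
  [26] ##.#. => .  t=0,i=2
  [25] ##..# => .  t=1,i=6
  [24] ##... => .  t=0,i=7
  [23] #.### => #  t=1,i=11
  [22] #.##. => #  t=0,i=5
  [21] #.#.# => .  t=0,i=3
  [20] #.#.. => .  t=0,i=18
  [19] #..## => .  t=0,i=20
  [18] #..#. => .  t=2,i=17
  [17] #...# => #  t=0,i=8
  [16] #.... => #  t=1,i=18
  [15] .#### => .  t=0,i=22
  [14] .###. => #  t=0,i=15
  [13] .##.# => .  t=1,i=9
  [12] .##.. => .  t=0,i=6
  [11] .#.## => #  t=0,i=4
  [10] .#.#. => .  t=4,i=11
  [9] .#..# => .  t=0,i=19
  [8] .#... => #  t=0,i=11
  [7] ..### => .  t=0,i=14
  [6] ..##. => #  t=1,i=4
  [5] ..#.# => #  t=2,i=8
  [4] ..#.. => .  t=0,i=10
  [3] ...## => #  t=0,i=13
  [2] ...#. => #  t=0,i=9
  [1] ....# => .  t=1,i=23
  [0] ..... => .  t=1,i=19
  bits 00111000110000110100100101101100 = 952322412

952322412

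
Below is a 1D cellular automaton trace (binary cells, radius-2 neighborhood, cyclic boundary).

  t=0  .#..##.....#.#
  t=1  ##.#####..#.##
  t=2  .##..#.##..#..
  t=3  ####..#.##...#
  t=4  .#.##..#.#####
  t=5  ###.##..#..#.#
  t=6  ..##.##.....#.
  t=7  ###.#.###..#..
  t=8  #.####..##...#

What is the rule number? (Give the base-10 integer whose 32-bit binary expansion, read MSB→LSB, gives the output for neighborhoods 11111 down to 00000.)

  [31] ##### => #  t=1,i=5
  [30] ####. => .  t=1,i=0
  [29] ###.# => #  t=1,i=1
  [28] ###.. => #  t=1,i=7
  [27] ##.## => #  t=1,i=2
  [26] ##.#. => #  t=4,i=0
  [25] ##..# => #  t=1,i=8
  [24] ##... => #  t=0,i=6
  [23] #.### => .  t=1,i=3
  [22] #.##. => .  t=2,i=7
  [21] #.#.# => #  t=0,i=13
  [20] #.#.. => #  t=0,i=1
  [19] #..## => #  t=0,i=3
  [18] #..#. => .  t=1,i=9
  [17] #...# => #  t=2,i=13
  [16] #.... => #  t=0,i=7
  [15] .#### => .  t=1,i=4
  [14] .###. => .  t=7,i=1
  [13] .##.# => .  t=6,i=3
  [12] .##.. => #  t=0,i=5
  [11] .#.## => #  t=1,i=11
  [10] .#.#. => #  t=0,i=0
  [9] .#..# => .  t=0,i=2
  [8] .#... => .  t=2,i=12
  [7] ..### => #  t=3,i=13
  [6] ..##. => #  t=0,i=4
  [5] ..#.# => .  t=0,i=11
  [4] ..#.. => .  t=2,i=11
  [3] ...## => #  t=2,i=0
  [2] ...#. => #  t=0,i=10
  [1] ....# => .  t=0,i=9
  [0] ..... => .  t=0,i=8
  bits 10111111001110110001110011001100 = 3208322252

3208322252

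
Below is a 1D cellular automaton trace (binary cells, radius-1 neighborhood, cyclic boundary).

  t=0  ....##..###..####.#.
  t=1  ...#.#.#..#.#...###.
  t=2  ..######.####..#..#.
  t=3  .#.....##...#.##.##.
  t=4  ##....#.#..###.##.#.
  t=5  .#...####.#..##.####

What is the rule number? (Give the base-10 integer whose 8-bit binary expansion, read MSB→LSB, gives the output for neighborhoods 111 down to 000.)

102

  [7] ### => .  t=0,i=9
  [6] ##. => #  t=0,i=5
  [5] #.# => #  t=0,i=17
  [4] #.. => .  t=0,i=6
  [3] .## => .  t=0,i=4
  [2] .#. => #  t=0,i=18
  [1] ..# => #  t=0,i=3
  [0] ... => .  t=0,i=0
  bits 01100110 = 102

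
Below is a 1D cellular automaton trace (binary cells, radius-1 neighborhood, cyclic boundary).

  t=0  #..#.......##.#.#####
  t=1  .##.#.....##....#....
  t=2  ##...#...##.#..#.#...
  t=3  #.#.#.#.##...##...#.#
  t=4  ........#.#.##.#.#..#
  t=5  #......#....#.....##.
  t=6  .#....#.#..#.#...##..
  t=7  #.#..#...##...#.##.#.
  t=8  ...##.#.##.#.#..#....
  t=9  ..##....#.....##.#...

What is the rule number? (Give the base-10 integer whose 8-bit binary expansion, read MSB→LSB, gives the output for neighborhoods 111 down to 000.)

26

  [7] ### => .  t=0,i=17
  [6] ##. => .  t=0,i=0
  [5] #.# => .  t=0,i=13
  [4] #.. => #  t=0,i=1
  [3] .## => #  t=0,i=11
  [2] .#. => .  t=0,i=3
  [1] ..# => #  t=0,i=2
  [0] ... => .  t=0,i=5
  bits 00011010 = 26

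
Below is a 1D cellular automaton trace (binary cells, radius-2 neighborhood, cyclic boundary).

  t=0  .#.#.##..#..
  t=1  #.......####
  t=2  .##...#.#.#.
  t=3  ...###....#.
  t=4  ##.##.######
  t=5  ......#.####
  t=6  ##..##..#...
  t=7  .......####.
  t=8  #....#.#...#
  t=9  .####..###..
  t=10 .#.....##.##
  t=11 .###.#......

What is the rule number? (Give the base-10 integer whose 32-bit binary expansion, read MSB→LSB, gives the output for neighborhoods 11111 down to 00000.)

2174173590

  #####|#  b31=1 t=1,i=10
  ####.|.  b30=0 t=1,i=11
  ###.#|.  b29=0 t=4,i=1
  ###..|.  b28=0 t=1,i=0
  ##.##|.  b27=0 t=4,i=2
  ##.#.|.  b26=0 t=10,i=0
  ##..#|.  b25=0 t=0,i=7
  ##...|#  b24=1 t=1,i=1
  #.###|#  b23=1 t=4,i=6
  #.##.|.  b22=0 t=0,i=5
  #.#.#|.  b21=0 t=0,i=3
  #.#..|#  b20=1 t=2,i=10
  #..##|.  b19=0 t=2,i=0
  #..#.|#  b18=1 t=0,i=8
  #...#|#  b17=1 t=0,i=11
  #....|#  b16=1 t=1,i=2
  .####|.  b15=0 t=1,i=9
  .###.|#  b14=1 t=3,i=4
  .##.#|.  b13=0 t=4,i=4
  .##..|.  b12=0 t=0,i=6
  .#.##|.  b11=0 t=0,i=4
  .#.#.|.  b10=0 t=0,i=2
  .#..#|.  b9=0 t=2,i=11
  .#...|#  b8=1 t=0,i=10
  ..###|#  b7=1 t=1,i=8
  ..##.|.  b6=0 t=2,i=1
  ..#.#|.  b5=0 t=0,i=1
  ..#..|#  b4=1 t=0,i=9
  ...##|.  b3=0 t=1,i=7
  ...#.|#  b2=1 t=0,i=0
  ....#|#  b1=1 t=1,i=6
  .....|.  b0=0 t=1,i=3
  bits 10000001100101110100000110010110 = 2174173590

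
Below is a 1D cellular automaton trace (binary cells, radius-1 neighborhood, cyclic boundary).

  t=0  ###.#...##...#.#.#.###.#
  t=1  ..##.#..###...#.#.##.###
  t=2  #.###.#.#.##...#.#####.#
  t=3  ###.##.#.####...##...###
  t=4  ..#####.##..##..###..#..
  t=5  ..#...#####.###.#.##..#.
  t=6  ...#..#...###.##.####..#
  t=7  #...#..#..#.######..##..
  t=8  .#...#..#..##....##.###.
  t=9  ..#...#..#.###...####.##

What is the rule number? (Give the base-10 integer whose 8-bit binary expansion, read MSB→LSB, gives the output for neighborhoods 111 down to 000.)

120

  ### -> .   bit 7 = 0  t=0,i=0
  ##. -> #   bit 6 = 1  t=0,i=2
  #.# -> #   bit 5 = 1  t=0,i=3
  #.. -> #   bit 4 = 1  t=0,i=5
  .## -> #   bit 3 = 1  t=0,i=8
  .#. -> .   bit 2 = 0  t=0,i=4
  ..# -> .   bit 1 = 0  t=0,i=7
  ... -> .   bit 0 = 0  t=0,i=6
  bits 01111000 = 120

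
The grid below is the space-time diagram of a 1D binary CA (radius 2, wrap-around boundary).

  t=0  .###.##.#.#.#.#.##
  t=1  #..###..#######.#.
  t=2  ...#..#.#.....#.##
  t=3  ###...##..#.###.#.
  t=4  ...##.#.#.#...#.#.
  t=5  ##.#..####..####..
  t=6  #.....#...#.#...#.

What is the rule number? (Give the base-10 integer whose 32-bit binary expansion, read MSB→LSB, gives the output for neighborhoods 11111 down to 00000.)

  [31] ##### => .  t=1,i=10
  [30] ####. => .  t=1,i=13
  [29] ###.# => #  t=0,i=3
  [28] ###.. => .  t=1,i=5
  [27] ##.## => #  t=0,i=0
  [26] ##.#. => .  t=0,i=7
  [25] ##..# => #  t=1,i=6
  [24] ##... => #  t=2,i=0
  [23] #.### => .  t=0,i=1
  [22] #.##. => #  t=0,i=5
  [21] #.#.# => #  t=0,i=8
  [20] #.#.. => .  t=1,i=0
  [19] #..## => .  t=1,i=2
  [18] #..#. => .  t=2,i=5
  [17] #...# => #  t=2,i=1
  [16] #.... => #  t=2,i=10
  [15] .#### => .  t=1,i=9
  [14] .###. => .  t=0,i=2
  [13] .##.# => .  t=0,i=6
  [12] .##.. => .  t=2,i=17
  [11] .#.## => .  t=0,i=15
  [10] .#.#. => #  t=0,i=9
  [9] .#..# => .  t=1,i=1
  [8] .#... => .  t=2,i=9
  [7] ..### => #  t=1,i=3
  [6] ..##. => #  t=3,i=6
  [5] ..#.# => #  t=2,i=6
  [4] ..#.. => .  t=2,i=3
  [3] ...## => .  t=3,i=5
  [2] ...#. => #  t=2,i=2
  [1] ....# => #  t=2,i=12
  [0] ..... => .  t=2,i=11
  bits 00101011011000110000010011100110 = 727909606

727909606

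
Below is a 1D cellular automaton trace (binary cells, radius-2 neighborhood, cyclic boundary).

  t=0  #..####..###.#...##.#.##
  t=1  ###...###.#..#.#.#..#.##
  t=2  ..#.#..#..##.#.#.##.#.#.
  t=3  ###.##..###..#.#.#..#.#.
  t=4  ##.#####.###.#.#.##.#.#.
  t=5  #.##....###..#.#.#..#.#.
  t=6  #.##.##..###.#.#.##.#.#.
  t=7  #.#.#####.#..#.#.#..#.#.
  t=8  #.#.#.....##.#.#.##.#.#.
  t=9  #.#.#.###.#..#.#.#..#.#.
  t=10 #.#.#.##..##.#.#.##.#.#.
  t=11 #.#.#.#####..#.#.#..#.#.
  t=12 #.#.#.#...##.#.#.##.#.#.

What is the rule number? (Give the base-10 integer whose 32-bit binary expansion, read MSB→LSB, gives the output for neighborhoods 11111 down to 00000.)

  nb #####: next=.  (t=1,i=0, bit31=0)
  nb ####.: next=.  (t=0,i=5, bit30=0)
  nb ###.#: next=.  (t=0,i=11, bit29=0)
  nb ###..: next=#  (t=0,i=0, bit28=1)
  nb ##.##: next=#  (t=3,i=3, bit27=1)
  nb ##.#.: next=.  (t=0,i=12, bit26=0)
  nb ##..#: next=#  (t=0,i=1, bit25=1)
  nb ##...: next=.  (t=1,i=3, bit24=0)
  nb #.###: next=#  (t=0,i=22, bit23=1)
  nb #.##.: next=#  (t=2,i=17, bit22=1)
  nb #.#.#: next=#  (t=0,i=20, bit21=1)
  nb #.#..: next=#  (t=0,i=13, bit20=1)
  nb #..##: next=#  (t=0,i=2, bit19=1)
  nb #..#.: next=.  (t=1,i=12, bit18=0)
  nb #...#: next=#  (t=0,i=15, bit17=1)
  nb #....: next=#  (t=5,i=5, bit16=1)
  nb .####: next=.  (t=0,i=4, bit15=0)
  nb .###.: next=#  (t=0,i=10, bit14=1)
  nb .##.#: next=.  (t=0,i=18, bit13=0)
  nb .##..: next=#  (t=3,i=5, bit12=1)
  nb .#.##: next=.  (t=0,i=21, bit11=0)
  nb .#.#.: next=.  (t=1,i=14, bit10=0)
  nb .#..#: next=#  (t=1,i=11, bit9=1)
  nb .#...: next=.  (t=0,i=14, bit8=0)
  nb ..###: next=.  (t=0,i=3, bit7=0)
  nb ..##.: next=#  (t=0,i=17, bit6=1)
  nb ..#.#: next=#  (t=1,i=13, bit5=1)
  nb ..#..: next=.  (t=2,i=7, bit4=0)
  nb ...##: next=.  (t=0,i=16, bit3=0)
  nb ...#.: next=#  (t=2,i=1, bit2=1)
  nb ....#: next=#  (t=5,i=6, bit1=1)
  nb .....: next=#  (t=8,i=7, bit0=1)
  bits 00011010111110110101001001100111 = 452678247

452678247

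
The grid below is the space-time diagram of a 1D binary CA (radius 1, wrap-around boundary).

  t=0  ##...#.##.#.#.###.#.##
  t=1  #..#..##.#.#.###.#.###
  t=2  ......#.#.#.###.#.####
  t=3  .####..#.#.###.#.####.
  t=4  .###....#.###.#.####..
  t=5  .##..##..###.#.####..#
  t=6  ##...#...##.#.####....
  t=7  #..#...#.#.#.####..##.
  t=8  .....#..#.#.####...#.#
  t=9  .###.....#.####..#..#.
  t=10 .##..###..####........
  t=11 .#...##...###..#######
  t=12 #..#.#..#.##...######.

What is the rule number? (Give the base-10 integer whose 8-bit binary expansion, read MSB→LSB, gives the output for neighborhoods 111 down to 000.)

  ### -> #   bit 7 = 1  t=0,i=0
  ##. -> .   bit 6 = 0  t=0,i=1
  #.# -> #   bit 5 = 1  t=0,i=6
  #.. -> .   bit 4 = 0  t=0,i=2
  .## -> #   bit 3 = 1  t=0,i=7
  .#. -> .   bit 2 = 0  t=0,i=5
  ..# -> .   bit 1 = 0  t=0,i=4
  ... -> #   bit 0 = 1  t=0,i=3
  bits 10101001 = 169

169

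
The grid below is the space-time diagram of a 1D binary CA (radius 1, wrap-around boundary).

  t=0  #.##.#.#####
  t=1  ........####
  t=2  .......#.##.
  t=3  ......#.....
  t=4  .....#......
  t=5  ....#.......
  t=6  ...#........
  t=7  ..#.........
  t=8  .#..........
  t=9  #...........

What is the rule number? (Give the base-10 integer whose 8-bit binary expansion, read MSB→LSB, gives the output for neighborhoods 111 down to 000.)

130

  nb ###: next=#  (t=0,i=8, bit7=1)
  nb ##.: next=.  (t=0,i=0, bit6=0)
  nb #.#: next=.  (t=0,i=1, bit5=0)
  nb #..: next=.  (t=1,i=0, bit4=0)
  nb .##: next=.  (t=0,i=2, bit3=0)
  nb .#.: next=.  (t=0,i=5, bit2=0)
  nb ..#: next=#  (t=1,i=7, bit1=1)
  nb ...: next=.  (t=1,i=1, bit0=0)
  bits 10000010 = 130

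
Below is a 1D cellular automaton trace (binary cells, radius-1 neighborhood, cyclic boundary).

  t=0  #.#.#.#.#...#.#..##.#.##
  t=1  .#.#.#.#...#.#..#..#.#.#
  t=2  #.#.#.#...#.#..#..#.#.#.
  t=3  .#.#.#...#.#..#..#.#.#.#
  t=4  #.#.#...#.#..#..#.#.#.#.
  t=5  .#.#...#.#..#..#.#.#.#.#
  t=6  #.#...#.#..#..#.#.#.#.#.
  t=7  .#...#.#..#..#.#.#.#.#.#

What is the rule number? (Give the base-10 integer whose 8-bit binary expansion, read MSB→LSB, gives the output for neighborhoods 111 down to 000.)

162

  ###|#  b7=1 t=0,i=23
  ##.|.  b6=0 t=0,i=0
  #.#|#  b5=1 t=0,i=1
  #..|.  b4=0 t=0,i=9
  .##|.  b3=0 t=0,i=17
  .#.|.  b2=0 t=0,i=2
  ..#|#  b1=1 t=0,i=11
  ...|.  b0=0 t=0,i=10
  bits 10100010 = 162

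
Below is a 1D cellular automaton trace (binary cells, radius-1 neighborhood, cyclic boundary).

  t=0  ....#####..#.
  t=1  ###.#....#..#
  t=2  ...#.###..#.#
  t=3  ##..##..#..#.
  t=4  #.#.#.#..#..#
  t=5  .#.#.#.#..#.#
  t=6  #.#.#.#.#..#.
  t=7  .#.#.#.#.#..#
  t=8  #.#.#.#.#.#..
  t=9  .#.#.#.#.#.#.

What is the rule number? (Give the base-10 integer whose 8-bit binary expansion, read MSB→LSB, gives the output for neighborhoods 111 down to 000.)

57

  [7] ### => .  t=0,i=5
  [6] ##. => .  t=0,i=8
  [5] #.# => #  t=1,i=3
  [4] #.. => #  t=0,i=9
  [3] .## => #  t=0,i=4
  [2] .#. => .  t=0,i=11
  [1] ..# => .  t=0,i=3
  [0] ... => #  t=0,i=0
  bits 00111001 = 57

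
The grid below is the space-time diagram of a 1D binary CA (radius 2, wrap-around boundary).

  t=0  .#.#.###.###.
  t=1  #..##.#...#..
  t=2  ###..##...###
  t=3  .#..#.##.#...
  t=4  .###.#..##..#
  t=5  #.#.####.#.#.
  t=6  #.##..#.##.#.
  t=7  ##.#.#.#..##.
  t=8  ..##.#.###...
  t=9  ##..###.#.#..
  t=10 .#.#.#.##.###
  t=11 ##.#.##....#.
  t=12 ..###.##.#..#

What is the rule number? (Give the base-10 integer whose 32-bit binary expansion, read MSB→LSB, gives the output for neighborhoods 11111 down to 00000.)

  #####|.  b31=0 t=2,i=0
  ####.|#  b30=1 t=2,i=1
  ###.#|.  b29=0 t=0,i=7
  ###..|.  b28=0 t=0,i=11
  ##.##|.  b27=0 t=0,i=8
  ##.#.|#  b26=1 t=1,i=5
  ##..#|.  b25=0 t=0,i=12
  ##...|#  b24=1 t=2,i=7
  #.###|.  b23=0 t=0,i=5
  #.##.|.  b22=0 t=3,i=6
  #.#.#|#  b21=1 t=0,i=3
  #.#..|#  b20=1 t=1,i=6
  #..##|#  b19=1 t=1,i=2
  #..#.|#  b18=1 t=0,i=0
  #...#|.  b17=0 t=1,i=8
  #....|.  b16=0 t=3,i=11
  .####|.  b15=0 t=2,i=11
  .###.|#  b14=1 t=0,i=6
  .##.#|.  b13=0 t=1,i=4
  .##..|#  b12=1 t=2,i=6
  .#.##|#  b11=1 t=0,i=4
  .#.#.|.  b10=0 t=0,i=2
  .#..#|#  b9=1 t=1,i=1
  .#...|.  b8=0 t=1,i=7
  ..###|.  b7=0 t=2,i=10
  ..##.|.  b6=0 t=1,i=3
  ..#.#|.  b5=0 t=0,i=1
  ..#..|#  b4=1 t=1,i=0
  ...##|#  b3=1 t=2,i=9
  ...#.|.  b2=0 t=1,i=9
  ....#|#  b1=1 t=3,i=12
  .....|.  b0=0 t=8,i=12
  bits 01000101001111000101101000011010 = 1161583130

1161583130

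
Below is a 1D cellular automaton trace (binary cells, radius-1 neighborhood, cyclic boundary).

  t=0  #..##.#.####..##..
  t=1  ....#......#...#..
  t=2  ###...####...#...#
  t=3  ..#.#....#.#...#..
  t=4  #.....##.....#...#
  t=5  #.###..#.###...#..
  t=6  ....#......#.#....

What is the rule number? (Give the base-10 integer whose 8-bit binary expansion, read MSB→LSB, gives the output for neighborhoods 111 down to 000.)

65

  nb ###: next=.  (t=0,i=9, bit7=0)
  nb ##.: next=#  (t=0,i=4, bit6=1)
  nb #.#: next=.  (t=0,i=5, bit5=0)
  nb #..: next=.  (t=0,i=1, bit4=0)
  nb .##: next=.  (t=0,i=3, bit3=0)
  nb .#.: next=.  (t=0,i=0, bit2=0)
  nb ..#: next=.  (t=0,i=2, bit1=0)
  nb ...: next=#  (t=1,i=0, bit0=1)
  bits 01000001 = 65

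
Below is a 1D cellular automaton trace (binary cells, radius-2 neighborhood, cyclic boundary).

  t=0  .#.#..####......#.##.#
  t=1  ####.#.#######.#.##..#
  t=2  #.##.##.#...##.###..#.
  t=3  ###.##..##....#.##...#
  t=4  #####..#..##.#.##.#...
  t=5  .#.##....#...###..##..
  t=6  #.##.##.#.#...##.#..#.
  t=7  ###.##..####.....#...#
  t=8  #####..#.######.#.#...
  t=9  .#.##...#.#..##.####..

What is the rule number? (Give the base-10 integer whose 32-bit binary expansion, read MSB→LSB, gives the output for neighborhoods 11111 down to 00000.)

2038025477

  nb #####: next=.  (t=1,i=1, bit31=0)
  nb ####.: next=#  (t=0,i=8, bit30=1)
  nb ###.#: next=#  (t=1,i=3, bit29=1)
  nb ###..: next=#  (t=0,i=9, bit28=1)
  nb ##.##: next=#  (t=2,i=4, bit27=1)
  nb ##.#.: next=.  (t=0,i=20, bit26=0)
  nb ##..#: next=.  (t=1,i=19, bit25=0)
  nb ##...: next=#  (t=0,i=10, bit24=1)
  nb #.###: next=.  (t=1,i=7, bit23=0)
  nb #.##.: next=#  (t=0,i=18, bit22=1)
  nb #.#.#: next=#  (t=0,i=1, bit21=1)
  nb #.#..: next=#  (t=0,i=3, bit20=1)
  nb #..##: next=#  (t=0,i=5, bit19=1)
  nb #..#.: next=.  (t=2,i=19, bit18=0)
  nb #...#: next=.  (t=2,i=10, bit17=0)
  nb #....: next=#  (t=0,i=11, bit16=1)
  nb .####: next=#  (t=0,i=7, bit15=1)
  nb .###.: next=#  (t=2,i=16, bit14=1)
  nb .##.#: next=.  (t=0,i=19, bit13=0)
  nb .##..: next=.  (t=1,i=18, bit12=0)
  nb .#.##: next=#  (t=0,i=17, bit11=1)
  nb .#.#.: next=#  (t=0,i=0, bit10=1)
  nb .#..#: next=.  (t=0,i=4, bit9=0)
  nb .#...: next=#  (t=2,i=9, bit8=1)
  nb ..###: next=.  (t=0,i=6, bit7=0)
  nb ..##.: next=.  (t=2,i=12, bit6=0)
  nb ..#.#: next=.  (t=0,i=16, bit5=0)
  nb ..#..: next=.  (t=4,i=7, bit4=0)
  nb ...##: next=.  (t=2,i=11, bit3=0)
  nb ...#.: next=#  (t=0,i=15, bit2=1)
  nb ....#: next=.  (t=0,i=14, bit1=0)
  nb .....: next=#  (t=0,i=12, bit0=1)
  bits 01111001011110011100110100000101 = 2038025477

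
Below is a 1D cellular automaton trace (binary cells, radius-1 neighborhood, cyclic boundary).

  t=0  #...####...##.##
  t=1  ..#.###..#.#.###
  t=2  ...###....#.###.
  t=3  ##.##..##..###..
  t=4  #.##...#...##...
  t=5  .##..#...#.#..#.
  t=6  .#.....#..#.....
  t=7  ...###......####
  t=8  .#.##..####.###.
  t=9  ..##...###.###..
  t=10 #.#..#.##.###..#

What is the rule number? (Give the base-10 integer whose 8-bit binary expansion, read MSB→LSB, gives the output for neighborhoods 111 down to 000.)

169

  [7] ### => #  t=0,i=5
  [6] ##. => .  t=0,i=0
  [5] #.# => #  t=0,i=13
  [4] #.. => .  t=0,i=1
  [3] .## => #  t=0,i=4
  [2] .#. => .  t=1,i=2
  [1] ..# => .  t=0,i=3
  [0] ... => #  t=0,i=2
  bits 10101001 = 169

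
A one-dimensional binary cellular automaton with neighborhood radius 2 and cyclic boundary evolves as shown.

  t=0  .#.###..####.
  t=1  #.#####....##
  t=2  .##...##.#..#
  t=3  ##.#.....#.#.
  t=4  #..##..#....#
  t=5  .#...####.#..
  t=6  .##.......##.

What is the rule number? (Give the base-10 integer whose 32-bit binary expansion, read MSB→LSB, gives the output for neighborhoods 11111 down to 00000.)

  [31] ##### => .  t=1,i=4
  [30] ####. => .  t=0,i=10
  [29] ###.# => .  t=1,i=0
  [28] ###.. => #  t=0,i=5
  [27] ##.## => #  t=1,i=1
  [26] ##.#. => .  t=2,i=8
  [25] ##..# => #  t=0,i=6
  [24] ##... => #  t=1,i=7
  [23] #.### => #  t=0,i=3
  [22] #.##. => #  t=2,i=1
  [21] #.#.# => .  t=3,i=11
  [20] #.#.. => #  t=2,i=9
  [19] #..## => .  t=0,i=7
  [18] #..#. => #  t=0,i=0
  [17] #...# => .  t=2,i=4
  [16] #.... => .  t=1,i=8
  [15] .#### => .  t=0,i=9
  [14] .###. => #  t=0,i=4
  [13] .##.# => .  t=2,i=7
  [12] .##.. => .  t=2,i=2
  [11] .#.## => #  t=0,i=2
  [10] .#.#. => .  t=3,i=10
  [9] .#..# => .  t=2,i=10
  [8] .#... => #  t=3,i=4
  [7] ..### => .  t=0,i=8
  [6] ..##. => .  t=2,i=6
  [5] ..#.# => .  t=0,i=1
  [4] ..#.. => #  t=4,i=7
  [3] ...## => .  t=1,i=10
  [2] ...#. => .  t=3,i=8
  [1] ....# => #  t=1,i=9
  [0] ..... => .  t=3,i=6
  bits 00011011110101000100100100010010 = 466897170

466897170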